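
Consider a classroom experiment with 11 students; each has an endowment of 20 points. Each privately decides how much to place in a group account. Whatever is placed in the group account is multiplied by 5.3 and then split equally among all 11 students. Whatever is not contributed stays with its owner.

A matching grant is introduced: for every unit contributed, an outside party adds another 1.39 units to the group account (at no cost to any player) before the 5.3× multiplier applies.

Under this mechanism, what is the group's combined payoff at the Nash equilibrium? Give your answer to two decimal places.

2786.74 points

The effective private return per unit is now 5.3 × 2.39 / 11 = 1.1515 > 1, so every player's dominant strategy flips to full contribution.
So the Nash equilibrium is full contribution by all 11; the group earns 5.3 × 2.39 × 220 = 2786.74.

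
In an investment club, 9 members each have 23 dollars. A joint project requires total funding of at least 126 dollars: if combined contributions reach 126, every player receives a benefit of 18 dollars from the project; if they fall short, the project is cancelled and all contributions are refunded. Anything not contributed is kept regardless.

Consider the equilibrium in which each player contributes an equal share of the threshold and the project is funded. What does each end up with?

27 dollars

Equal share of the threshold: 126/9 = 14.
At this profile no one gains by cutting their contribution: any cut drops the total below 126, the project is cancelled, contributions are refunded, and the deviator ends with 23, which is less than 23 − 14 + 18 = 27. Contributing more than 14 just wastes the excess. So contributing exactly 14 is a best response.
Each player's payoff: 23 − 14 + 18 = 27.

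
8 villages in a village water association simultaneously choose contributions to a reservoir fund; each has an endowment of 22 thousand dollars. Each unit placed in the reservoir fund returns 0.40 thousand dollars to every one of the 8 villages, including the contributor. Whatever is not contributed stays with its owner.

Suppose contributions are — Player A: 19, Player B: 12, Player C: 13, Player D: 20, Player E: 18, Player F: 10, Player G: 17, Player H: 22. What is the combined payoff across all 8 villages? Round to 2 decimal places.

Total contributed: 19 + 12 + 13 + 20 + 18 + 10 + 17 + 22 = 131; total kept: 8 × 22 − 131 = 45.
The reservoir fund pays out 0.40 × 8 × 131 = 419.20 in aggregate.
Group total = 45 + 419.20 = 464.20.

464.20 thousand dollars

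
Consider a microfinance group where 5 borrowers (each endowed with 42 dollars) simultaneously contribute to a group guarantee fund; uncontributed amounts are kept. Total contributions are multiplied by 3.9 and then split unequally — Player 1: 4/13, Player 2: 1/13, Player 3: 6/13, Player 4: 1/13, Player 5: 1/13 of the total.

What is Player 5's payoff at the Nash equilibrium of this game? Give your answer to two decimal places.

67.20 dollars

Player j's private return per contributed unit is 3.9 × (j's share). Contributing is weakly dominant for j when that share is at least 1/3.9 = 0.2564, and contributing 0 is dominant otherwise.
The shares above 0.2564 belong to Player 1 and Player 3, contributing 42 each; the remaining 3 contribute 0. Total contributed: 84.
Player 5 keeps 42 and receives 3.9 × 84 × 1/13 = 25.20 from the group guarantee fund, for a payoff of 67.20.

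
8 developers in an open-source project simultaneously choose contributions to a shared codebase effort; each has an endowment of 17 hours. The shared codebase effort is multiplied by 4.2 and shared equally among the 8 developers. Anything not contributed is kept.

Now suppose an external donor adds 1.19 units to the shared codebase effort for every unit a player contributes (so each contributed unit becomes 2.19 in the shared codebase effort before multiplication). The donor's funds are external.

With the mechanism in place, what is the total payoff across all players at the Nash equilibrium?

The effective private return per unit is now 4.2 × 2.19 / 8 = 1.1498 > 1, so every player's dominant strategy flips to full contribution.
At the Nash equilibrium everyone contributes 17. Group total payoff = 4.2 × 2.19 × 136 = 1250.93.

1250.93 hours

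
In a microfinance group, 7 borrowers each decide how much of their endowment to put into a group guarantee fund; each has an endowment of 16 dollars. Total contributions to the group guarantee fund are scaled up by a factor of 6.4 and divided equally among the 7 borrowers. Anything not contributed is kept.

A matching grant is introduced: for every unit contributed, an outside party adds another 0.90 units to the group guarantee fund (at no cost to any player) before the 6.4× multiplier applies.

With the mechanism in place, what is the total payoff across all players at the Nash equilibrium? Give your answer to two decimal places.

1361.92 dollars

Under the mechanism each unit contributed yields 6.4 × 1.90 / 7 = 1.7371 back to its contributor per unit of net cost, which exceeds 1, making full contribution the dominant choice for everyone.
At the Nash equilibrium everyone contributes 16. Group total payoff = 6.4 × 1.90 × 112 = 1361.92.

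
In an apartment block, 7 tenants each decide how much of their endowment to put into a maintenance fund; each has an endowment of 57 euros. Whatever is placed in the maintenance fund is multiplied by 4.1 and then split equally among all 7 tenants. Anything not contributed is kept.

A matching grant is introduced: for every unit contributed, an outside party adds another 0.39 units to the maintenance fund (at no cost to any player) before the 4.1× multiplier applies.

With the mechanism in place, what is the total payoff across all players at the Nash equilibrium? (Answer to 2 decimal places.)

399.00 euros

With the mechanism, a contributed unit returns 4.1 × 1.39 / 7 = 0.8141 per unit of net cost — still below 1 — so contributing 0 remains dominant for every player.
At the Nash equilibrium no one contributes; group total payoff = 7 × 57 = 399.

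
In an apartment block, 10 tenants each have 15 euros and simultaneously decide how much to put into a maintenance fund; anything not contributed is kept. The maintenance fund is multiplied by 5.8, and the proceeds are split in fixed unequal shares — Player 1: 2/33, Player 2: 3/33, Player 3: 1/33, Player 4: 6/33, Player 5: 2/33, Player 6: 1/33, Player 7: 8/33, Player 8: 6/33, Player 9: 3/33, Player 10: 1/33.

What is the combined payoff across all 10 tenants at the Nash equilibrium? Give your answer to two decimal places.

For player j, contributing a unit is worthwhile iff 5.8 × (j's share) ≥ 1, i.e. iff j's share is at least 0.1724.
The shares above 0.1724 belong to Player 4, Player 7 and Player 8, contributing 15 each; the remaining 7 contribute 0. Total contributed: 45.
The maintenance fund pays out 5.8 × 45 = 261.00 in total (split across the unequal shares, but the aggregate is all that matters for the group sum).
The 7 free-riders keep 15 each, adding 105. Group total = 105 + 261.00 = 366.00.

366.00 euros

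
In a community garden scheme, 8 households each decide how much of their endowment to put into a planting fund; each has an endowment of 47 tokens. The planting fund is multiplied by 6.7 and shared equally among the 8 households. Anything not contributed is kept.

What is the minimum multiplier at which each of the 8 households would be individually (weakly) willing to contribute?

8

A contributed unit returns (multiplier)/8 to its contributor.
This reaches 1 exactly when the multiplier is 8.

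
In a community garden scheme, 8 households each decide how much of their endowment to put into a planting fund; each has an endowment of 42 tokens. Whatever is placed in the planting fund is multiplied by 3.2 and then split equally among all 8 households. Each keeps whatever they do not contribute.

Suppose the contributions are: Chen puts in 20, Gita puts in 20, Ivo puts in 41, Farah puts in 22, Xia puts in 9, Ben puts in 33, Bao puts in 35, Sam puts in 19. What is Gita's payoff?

Total contributed: 20 + 20 + 41 + 22 + 9 + 33 + 35 + 19 = 199.
Each receives 3.2 × 199 / 8 = 79.60 from the planting fund.
Gita keeps 42 − 20 = 22, so Gita's payoff is 22 + 79.60 = 101.60.

101.60 tokens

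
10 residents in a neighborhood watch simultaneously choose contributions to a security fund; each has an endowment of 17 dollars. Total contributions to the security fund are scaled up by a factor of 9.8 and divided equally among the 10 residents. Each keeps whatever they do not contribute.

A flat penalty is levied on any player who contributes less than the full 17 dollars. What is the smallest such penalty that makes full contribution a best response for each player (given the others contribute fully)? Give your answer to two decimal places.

0.34 dollars

Given the others contribute fully, the best deviation is to contribute 0 (any partial contribution still incurs the fine and gives up units whose private return 0.9800 is below 1).
Deviating from 17 to 0 saves 17 dollars but forfeits the deviator's share of the drop in the security fund: 9.8/10 × 17 = 16.66.
So the deviation gain is 17 − 16.66 = 0.34, and the fine must be at least 0.34 dollars to wipe it out.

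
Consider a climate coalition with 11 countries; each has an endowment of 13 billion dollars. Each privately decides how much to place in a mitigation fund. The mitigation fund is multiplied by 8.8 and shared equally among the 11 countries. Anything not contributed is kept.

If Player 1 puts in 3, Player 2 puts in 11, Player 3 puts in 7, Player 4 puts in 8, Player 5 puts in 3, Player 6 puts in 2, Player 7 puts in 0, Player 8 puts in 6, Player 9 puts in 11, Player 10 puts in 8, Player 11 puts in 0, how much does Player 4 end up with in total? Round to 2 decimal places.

52.20 billion dollars

Total contributed: 3 + 11 + 7 + 8 + 3 + 2 + 0 + 6 + 11 + 8 + 0 = 59.
Each receives 8.8 × 59 / 11 = 47.20 from the mitigation fund.
Player 4 keeps 13 − 8 = 5, so Player 4's payoff is 5 + 47.20 = 52.20.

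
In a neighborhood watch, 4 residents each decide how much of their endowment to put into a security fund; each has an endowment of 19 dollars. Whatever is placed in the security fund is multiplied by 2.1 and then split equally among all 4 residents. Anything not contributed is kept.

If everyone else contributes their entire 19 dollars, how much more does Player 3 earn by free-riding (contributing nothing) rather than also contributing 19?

9.03 dollars

Switching from a contribution of 19 to 0 lets Player 3 keep an extra 19 dollars, but lowers the security fund by 19, which costs Player 3 their own share of that drop: 2.1/4 × 19 = 9.97.
Net gain = 19 − 9.97 = 9.03. The private return per contributed unit (0.5250) is below 1, so free-riding is indeed the best response regardless of what the others do.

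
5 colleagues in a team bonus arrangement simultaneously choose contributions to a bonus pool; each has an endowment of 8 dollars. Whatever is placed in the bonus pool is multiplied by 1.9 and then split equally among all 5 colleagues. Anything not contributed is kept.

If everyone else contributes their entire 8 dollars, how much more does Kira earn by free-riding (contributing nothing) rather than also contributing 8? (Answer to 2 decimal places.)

4.96 dollars

Switching from a contribution of 8 to 0 lets Kira keep an extra 8 dollars, but lowers the bonus pool by 8, which costs Kira their own share of that drop: 1.9/5 × 8 = 3.04.
Net gain = 8 − 3.04 = 4.96. The private return per contributed unit (0.3800) is below 1, so free-riding is indeed the best response regardless of what the others do.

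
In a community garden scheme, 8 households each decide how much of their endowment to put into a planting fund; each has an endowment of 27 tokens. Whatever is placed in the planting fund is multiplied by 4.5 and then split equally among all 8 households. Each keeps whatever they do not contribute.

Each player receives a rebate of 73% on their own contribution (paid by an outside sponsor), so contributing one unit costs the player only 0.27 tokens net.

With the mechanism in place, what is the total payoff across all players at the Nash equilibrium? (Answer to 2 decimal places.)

1129.68 tokens

Under the mechanism each unit contributed yields (4.5/8) / 0.27 = 2.0833 back to its contributor per unit of net cost, which exceeds 1, making full contribution the dominant choice for everyone.
So the Nash equilibrium is full contribution by all 8; the group earns 8 × (27 × 0.73 + 4.5 × 27) = 1129.68.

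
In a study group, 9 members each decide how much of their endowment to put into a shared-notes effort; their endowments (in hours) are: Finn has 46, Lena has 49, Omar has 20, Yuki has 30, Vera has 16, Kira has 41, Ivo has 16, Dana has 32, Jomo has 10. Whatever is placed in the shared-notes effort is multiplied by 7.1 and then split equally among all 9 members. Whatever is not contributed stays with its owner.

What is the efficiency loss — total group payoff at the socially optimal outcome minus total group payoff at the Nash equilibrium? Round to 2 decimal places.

The private return per contributed unit is 7.1/9 = 0.7889 < 1 for every player regardless of endowment, so the Nash equilibrium is zero contribution and the group total is Σ E_j = 46 + 49 + 20 + 30 + 16 + 41 + 16 + 32 + 10 = 260.
Each contributed unit returns 7.100 to the group, so the social optimum is full contribution by everyone: group total = 7.100 × 260 = 1846.00.
Efficiency loss = (7.100 − 1) × 260 = 1586.00.

1586.00 hours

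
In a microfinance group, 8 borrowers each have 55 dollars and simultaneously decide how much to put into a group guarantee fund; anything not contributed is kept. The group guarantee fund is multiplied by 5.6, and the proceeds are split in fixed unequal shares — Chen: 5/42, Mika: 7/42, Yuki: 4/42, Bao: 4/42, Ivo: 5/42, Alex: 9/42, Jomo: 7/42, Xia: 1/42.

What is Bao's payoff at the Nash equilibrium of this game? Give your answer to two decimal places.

84.33 dollars

A player with share s gets back 5.6·s per unit contributed, so full contribution is dominant for anyone with s > 1/5.6 = 0.1786 and zero contribution is dominant for anyone below.
Only Alex (9/42) clears that bar, contributing 55; the remaining 7 contribute 0. Total contributed: 55.
Bao keeps 55 and receives 5.6 × 55 × 4/42 = 29.33 from the group guarantee fund, for a payoff of 84.33.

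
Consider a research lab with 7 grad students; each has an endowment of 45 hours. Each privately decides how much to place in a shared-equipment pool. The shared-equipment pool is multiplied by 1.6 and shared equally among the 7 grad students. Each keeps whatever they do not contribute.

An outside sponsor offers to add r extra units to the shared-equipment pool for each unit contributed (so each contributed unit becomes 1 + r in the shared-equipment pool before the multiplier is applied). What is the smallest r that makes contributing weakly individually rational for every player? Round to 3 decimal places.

3.375

With matching at rate r, one contributed unit becomes (1 + r) in the shared-equipment pool and returns 1.6 × (1 + r) / 7 to the contributor.
Setting this equal to 1: 1 + r = 7/1.6 = 4.3750.
So the minimum matching rate is r = 4.3750 − 1 = 3.375.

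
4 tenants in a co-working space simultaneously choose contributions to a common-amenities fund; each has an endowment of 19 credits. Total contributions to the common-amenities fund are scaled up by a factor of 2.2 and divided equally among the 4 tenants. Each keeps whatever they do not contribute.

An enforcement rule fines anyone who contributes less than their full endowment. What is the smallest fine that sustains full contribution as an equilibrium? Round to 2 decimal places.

8.55 credits

Given the others contribute fully, the best deviation is to contribute 0 (any partial contribution still incurs the fine and gives up units whose private return 0.5500 is below 1).
Deviating from 19 to 0 saves 19 credits but forfeits the deviator's share of the drop in the common-amenities fund: 2.2/4 × 19 = 10.45.
So the deviation gain is 19 − 10.45 = 8.55, and the fine must be at least 8.55 credits to wipe it out.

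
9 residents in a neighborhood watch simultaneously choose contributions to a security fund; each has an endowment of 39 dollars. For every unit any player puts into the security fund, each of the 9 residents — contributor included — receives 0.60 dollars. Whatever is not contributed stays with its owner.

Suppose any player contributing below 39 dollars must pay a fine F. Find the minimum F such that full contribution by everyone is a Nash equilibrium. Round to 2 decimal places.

Given the others contribute fully, the best deviation is to contribute 0 (any partial contribution still incurs the fine and gives up units whose private return 0.60 is below 1).
Deviating from 39 to 0 saves 39 dollars but forfeits the deviator's share of the drop in the security fund: 0.60 × 39 = 23.40.
So the deviation gain is 39 − 23.40 = 15.60, and the fine must be at least 15.60 dollars to wipe it out.

15.60 dollars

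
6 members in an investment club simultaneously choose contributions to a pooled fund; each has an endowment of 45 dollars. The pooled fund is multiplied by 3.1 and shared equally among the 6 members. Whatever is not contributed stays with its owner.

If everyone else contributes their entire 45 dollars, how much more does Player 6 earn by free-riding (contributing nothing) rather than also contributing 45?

Switching from a contribution of 45 to 0 lets Player 6 keep an extra 45 dollars, but lowers the pooled fund by 45, which costs Player 6 their own share of that drop: 3.1/6 × 45 = 23.25.
Net gain = 45 − 23.25 = 21.75. The private return per contributed unit (0.5167) is below 1, so free-riding is indeed the best response regardless of what the others do.

21.75 dollars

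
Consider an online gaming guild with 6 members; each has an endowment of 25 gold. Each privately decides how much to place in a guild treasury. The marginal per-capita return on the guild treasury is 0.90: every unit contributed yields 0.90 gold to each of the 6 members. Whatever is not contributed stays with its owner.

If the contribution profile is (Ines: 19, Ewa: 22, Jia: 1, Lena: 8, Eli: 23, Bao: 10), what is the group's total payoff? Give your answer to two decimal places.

515.20 gold

Total contributed: 19 + 22 + 1 + 8 + 23 + 10 = 83; total kept: 6 × 25 − 83 = 67.
The guild treasury pays out 0.90 × 6 × 83 = 448.20 in aggregate.
Group total = 67 + 448.20 = 515.20.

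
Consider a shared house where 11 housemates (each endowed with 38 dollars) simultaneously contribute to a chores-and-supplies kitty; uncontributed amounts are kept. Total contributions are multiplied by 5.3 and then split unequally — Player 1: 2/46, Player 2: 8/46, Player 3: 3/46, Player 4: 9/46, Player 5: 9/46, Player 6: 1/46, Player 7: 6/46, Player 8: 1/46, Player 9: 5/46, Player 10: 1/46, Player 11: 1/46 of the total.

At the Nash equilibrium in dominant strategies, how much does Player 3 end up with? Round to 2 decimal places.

64.27 dollars

Player j's private return per contributed unit is 5.3 × (j's share). Contributing is weakly dominant for j when that share is at least 1/5.3 = 0.1887, and contributing 0 is dominant otherwise.
Player 4 and Player 5 clear that bar, contributing 38 each; the remaining 9 contribute 0. Total contributed: 76.
Player 3 keeps 38 and receives 5.3 × 76 × 3/46 = 26.27 from the chores-and-supplies kitty, for a payoff of 64.27.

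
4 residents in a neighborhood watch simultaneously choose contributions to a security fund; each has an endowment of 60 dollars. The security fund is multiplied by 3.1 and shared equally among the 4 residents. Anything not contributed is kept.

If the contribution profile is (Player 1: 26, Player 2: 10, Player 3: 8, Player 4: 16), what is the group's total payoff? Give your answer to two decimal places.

Total contributed: 26 + 10 + 8 + 16 = 60; total kept: 4 × 60 − 60 = 180.
The security fund pays out 3.1 × 60 = 186.00 in aggregate.
Group total = 180 + 186.00 = 366.00.

366.00 dollars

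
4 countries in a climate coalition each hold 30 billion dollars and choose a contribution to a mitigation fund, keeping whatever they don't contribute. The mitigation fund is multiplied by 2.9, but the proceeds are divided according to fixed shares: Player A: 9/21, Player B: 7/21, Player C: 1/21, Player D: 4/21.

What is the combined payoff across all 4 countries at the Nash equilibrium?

Each unit j contributes comes back to j as 2.9 × (j's share), so j prefers to contribute only if that share exceeds 1/2.9 = 0.3448; otherwise keeping the unit dominates.
Player A alone (share 9/21) is above the threshold, contributing 30; the remaining 3 contribute 0. Total contributed: 30.
The mitigation fund pays out 2.9 × 30 = 87.00 in total (split across the unequal shares, but the aggregate is all that matters for the group sum).
The 3 free-riders keep 30 each, adding 90. Group total = 90 + 87.00 = 177.00.

177.00 billion dollars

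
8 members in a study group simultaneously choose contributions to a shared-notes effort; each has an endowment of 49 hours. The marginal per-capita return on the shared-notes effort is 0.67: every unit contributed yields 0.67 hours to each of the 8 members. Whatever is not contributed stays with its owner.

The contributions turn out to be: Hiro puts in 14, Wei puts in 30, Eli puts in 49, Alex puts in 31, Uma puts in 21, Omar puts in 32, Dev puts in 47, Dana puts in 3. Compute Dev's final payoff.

Total contributed: 14 + 30 + 49 + 31 + 21 + 32 + 47 + 3 = 227.
Each receives 0.67 × 227 = 152.09 from the shared-notes effort.
Dev keeps 49 − 47 = 2, so Dev's payoff is 2 + 152.09 = 154.09.

154.09 hours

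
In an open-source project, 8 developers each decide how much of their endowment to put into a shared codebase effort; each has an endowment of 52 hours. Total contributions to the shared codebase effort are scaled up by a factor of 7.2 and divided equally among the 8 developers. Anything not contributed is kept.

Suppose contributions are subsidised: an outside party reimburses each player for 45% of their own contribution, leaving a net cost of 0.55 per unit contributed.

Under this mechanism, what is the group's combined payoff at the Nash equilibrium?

3182.40 hours

Under the mechanism each unit contributed yields (7.2/8) / 0.55 = 1.6364 back to its contributor per unit of net cost, which exceeds 1, making full contribution the dominant choice for everyone.
So the Nash equilibrium is full contribution by all 8; the group earns 8 × (52 × 0.45 + 7.2 × 52) = 3182.40.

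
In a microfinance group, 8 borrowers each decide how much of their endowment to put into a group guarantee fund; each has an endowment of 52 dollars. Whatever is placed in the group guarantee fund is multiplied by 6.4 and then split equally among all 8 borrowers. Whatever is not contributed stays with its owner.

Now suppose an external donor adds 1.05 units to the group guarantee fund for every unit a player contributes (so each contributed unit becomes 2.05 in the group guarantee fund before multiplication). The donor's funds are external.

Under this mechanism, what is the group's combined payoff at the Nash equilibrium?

5457.92 dollars

Under the mechanism each unit contributed yields 6.4 × 2.05 / 8 = 1.6400 back to its contributor per unit of net cost, which exceeds 1, making full contribution the dominant choice for everyone.
At the Nash equilibrium everyone contributes 52. Group total payoff = 6.4 × 2.05 × 416 = 5457.92.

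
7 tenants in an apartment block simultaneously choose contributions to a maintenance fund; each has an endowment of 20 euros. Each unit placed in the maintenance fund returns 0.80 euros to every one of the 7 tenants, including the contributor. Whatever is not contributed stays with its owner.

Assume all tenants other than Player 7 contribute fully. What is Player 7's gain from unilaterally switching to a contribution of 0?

4.00 euros

Switching from a contribution of 20 to 0 lets Player 7 keep an extra 20 euros, but lowers the maintenance fund by 20, which costs Player 7 their own share of that drop: 0.80 × 20 = 16.00.
Net gain = 20 − 16.00 = 4.00. The private return per contributed unit (0.80) is below 1, so free-riding is indeed the best response regardless of what the others do.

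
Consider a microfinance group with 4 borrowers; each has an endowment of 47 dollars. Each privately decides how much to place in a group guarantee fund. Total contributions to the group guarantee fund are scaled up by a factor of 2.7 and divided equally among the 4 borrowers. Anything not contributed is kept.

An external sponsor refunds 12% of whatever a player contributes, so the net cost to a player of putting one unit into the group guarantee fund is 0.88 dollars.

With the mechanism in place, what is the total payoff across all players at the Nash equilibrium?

With the mechanism, a contributed unit returns (2.7/4) / 0.88 = 0.7670 per unit of net cost — still below 1 — so contributing 0 remains dominant for every player.
Everyone keeps their endowment and the group total is 4 × 47 = 188.

188.00 dollars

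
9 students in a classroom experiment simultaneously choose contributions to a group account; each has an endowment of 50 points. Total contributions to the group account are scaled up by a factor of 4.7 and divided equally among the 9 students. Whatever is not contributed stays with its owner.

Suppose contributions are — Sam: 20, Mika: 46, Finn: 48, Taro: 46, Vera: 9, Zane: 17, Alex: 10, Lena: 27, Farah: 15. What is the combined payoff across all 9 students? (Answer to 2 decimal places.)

1330.60 points

Total contributed: 20 + 46 + 48 + 46 + 9 + 17 + 10 + 27 + 15 = 238; total kept: 9 × 50 − 238 = 212.
The group account pays out 4.7 × 238 = 1118.60 in aggregate.
Group total = 212 + 1118.60 = 1330.60.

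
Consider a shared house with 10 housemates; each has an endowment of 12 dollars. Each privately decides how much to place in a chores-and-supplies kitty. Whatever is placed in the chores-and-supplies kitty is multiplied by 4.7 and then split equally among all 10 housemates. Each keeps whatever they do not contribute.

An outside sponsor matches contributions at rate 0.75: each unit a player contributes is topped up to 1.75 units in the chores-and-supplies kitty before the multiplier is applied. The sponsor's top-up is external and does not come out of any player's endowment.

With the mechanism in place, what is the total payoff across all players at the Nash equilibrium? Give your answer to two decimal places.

120.00 dollars

The effective private return is 4.7 × 1.75 / 10 = 0.8225, which is still under 1, so the mechanism doesn't change anyone's dominant strategy: zero contribution.
At the Nash equilibrium no one contributes; group total payoff = 10 × 12 = 120.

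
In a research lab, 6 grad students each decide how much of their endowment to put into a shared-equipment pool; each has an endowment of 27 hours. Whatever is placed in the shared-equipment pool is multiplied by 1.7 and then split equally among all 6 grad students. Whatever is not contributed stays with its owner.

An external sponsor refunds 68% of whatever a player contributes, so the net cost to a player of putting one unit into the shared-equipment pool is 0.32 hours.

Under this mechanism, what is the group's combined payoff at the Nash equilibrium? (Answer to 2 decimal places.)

Even with the mechanism, each unit contributed returns only (1.7/6) / 0.32 = 0.8854 per unit of net cost, so contributing nothing is still dominant.
At the Nash equilibrium no one contributes; group total payoff = 6 × 27 = 162.

162.00 hours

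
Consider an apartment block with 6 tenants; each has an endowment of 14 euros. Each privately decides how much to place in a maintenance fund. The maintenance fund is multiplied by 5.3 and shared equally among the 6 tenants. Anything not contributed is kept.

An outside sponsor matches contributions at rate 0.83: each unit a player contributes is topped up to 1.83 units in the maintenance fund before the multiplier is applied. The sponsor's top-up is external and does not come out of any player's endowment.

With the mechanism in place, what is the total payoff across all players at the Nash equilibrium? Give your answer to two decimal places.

The effective private return per unit is now 5.3 × 1.83 / 6 = 1.6165 > 1, so every player's dominant strategy flips to full contribution.
At the Nash equilibrium everyone contributes 14. Group total payoff = 5.3 × 1.83 × 84 = 814.72.

814.72 euros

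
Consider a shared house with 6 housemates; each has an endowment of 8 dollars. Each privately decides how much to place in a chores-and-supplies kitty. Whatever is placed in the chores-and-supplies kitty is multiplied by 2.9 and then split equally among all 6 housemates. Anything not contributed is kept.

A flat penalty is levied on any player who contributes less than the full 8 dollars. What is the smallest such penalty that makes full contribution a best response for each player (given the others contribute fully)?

Given the others contribute fully, the best deviation is to contribute 0 (any partial contribution still incurs the fine and gives up units whose private return 0.4833 is below 1).
Deviating from 8 to 0 saves 8 dollars but forfeits the deviator's share of the drop in the chores-and-supplies kitty: 2.9/6 × 8 = 3.87.
So the deviation gain is 8 − 3.87 = 4.13, and the fine must be at least 4.13 dollars to wipe it out.

4.13 dollars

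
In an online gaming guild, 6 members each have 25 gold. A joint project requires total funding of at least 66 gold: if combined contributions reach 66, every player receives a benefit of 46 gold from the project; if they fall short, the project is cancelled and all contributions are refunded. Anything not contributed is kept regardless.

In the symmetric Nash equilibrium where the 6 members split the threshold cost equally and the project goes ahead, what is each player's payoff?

Equal share of the threshold: 66/6 = 11.
At this profile no one gains by cutting their contribution: any cut drops the total below 66, the project is cancelled, contributions are refunded, and the deviator ends with 25, which is less than 25 − 11 + 46 = 60. Contributing more than 11 just wastes the excess. So contributing exactly 11 is a best response.
Each player's payoff: 25 − 11 + 46 = 60.

60 gold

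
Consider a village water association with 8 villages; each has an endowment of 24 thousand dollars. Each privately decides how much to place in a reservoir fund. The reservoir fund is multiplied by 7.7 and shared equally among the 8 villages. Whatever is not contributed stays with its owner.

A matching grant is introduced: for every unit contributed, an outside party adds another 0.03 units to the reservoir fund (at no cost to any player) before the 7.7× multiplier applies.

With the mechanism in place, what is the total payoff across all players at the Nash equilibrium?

Even with the mechanism, each unit contributed returns only 7.7 × 1.03 / 8 = 0.9914 per unit of net cost, so contributing nothing is still dominant.
Everyone keeps their endowment and the group total is 8 × 24 = 192.

192.00 thousand dollars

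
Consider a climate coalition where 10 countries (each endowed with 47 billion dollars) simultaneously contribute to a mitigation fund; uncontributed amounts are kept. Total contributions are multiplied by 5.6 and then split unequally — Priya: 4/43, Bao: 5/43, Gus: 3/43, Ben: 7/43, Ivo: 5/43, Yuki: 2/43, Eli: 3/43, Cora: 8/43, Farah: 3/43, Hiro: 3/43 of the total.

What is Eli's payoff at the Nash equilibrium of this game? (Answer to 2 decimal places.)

65.36 billion dollars

Player j's private return per contributed unit is 5.6 × (j's share). Contributing is weakly dominant for j when that share is at least 1/5.6 = 0.1786, and contributing 0 is dominant otherwise.
The only share above 0.1786 is Cora's 8/43, contributing 47; the remaining 9 contribute 0. Total contributed: 47.
Eli keeps 47 and receives 5.6 × 47 × 3/43 = 18.36 from the mitigation fund, for a payoff of 65.36.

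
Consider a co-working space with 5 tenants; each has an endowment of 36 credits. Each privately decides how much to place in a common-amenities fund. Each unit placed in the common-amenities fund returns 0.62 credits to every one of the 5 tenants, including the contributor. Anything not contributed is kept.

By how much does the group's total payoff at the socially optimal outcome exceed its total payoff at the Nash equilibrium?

The private return per contributed unit is 0.62 < 1, so contributing 0 is dominant for every player. At the Nash equilibrium everyone keeps their 36, and the group total is 5 × 36 = 180.
Each contributed unit returns 3.100 to the group as a whole (0.62 to each of 5 players), which exceeds 1, so the social optimum is full contribution: group total = 3.100 × 180 = 558.00.
Efficiency loss = 558.00 − 180 = 378.00.

378.00 credits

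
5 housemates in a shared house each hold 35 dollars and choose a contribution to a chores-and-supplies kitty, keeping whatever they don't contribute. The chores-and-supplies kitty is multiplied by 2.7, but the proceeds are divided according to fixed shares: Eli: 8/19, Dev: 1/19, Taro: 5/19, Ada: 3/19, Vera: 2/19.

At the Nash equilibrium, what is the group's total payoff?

234.50 dollars

A player with share s gets back 2.7·s per unit contributed, so full contribution is dominant for anyone with s > 1/2.7 = 0.3704 and zero contribution is dominant for anyone below.
The only share above 0.3704 is Eli's 8/19, contributing 35; the remaining 4 contribute 0. Total contributed: 35.
The chores-and-supplies kitty pays out 2.7 × 35 = 94.50 in total (split across the unequal shares, but the aggregate is all that matters for the group sum).
The 4 free-riders keep 35 each, adding 140. Group total = 140 + 94.50 = 234.50.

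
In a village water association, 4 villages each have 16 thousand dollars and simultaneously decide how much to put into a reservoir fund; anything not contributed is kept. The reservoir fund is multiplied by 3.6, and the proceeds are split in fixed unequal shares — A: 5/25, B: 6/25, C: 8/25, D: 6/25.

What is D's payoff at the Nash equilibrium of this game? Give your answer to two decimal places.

For player j, contributing a unit is worthwhile iff 3.6 × (j's share) ≥ 1, i.e. iff j's share is at least 0.2778.
The only share above 0.2778 is C's 8/25, contributing 16; the remaining 3 contribute 0. Total contributed: 16.
D keeps 16 and receives 3.6 × 16 × 6/25 = 13.82 from the reservoir fund, for a payoff of 29.82.

29.82 thousand dollars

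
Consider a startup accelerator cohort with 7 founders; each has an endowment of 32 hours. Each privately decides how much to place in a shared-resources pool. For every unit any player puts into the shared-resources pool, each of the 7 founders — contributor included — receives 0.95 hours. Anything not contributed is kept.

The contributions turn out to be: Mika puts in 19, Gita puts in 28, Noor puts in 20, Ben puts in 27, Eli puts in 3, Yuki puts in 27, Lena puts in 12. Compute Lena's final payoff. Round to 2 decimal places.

149.20 hours

Total contributed: 19 + 28 + 20 + 27 + 3 + 27 + 12 = 136.
Each receives 0.95 × 136 = 129.20 from the shared-resources pool.
Lena keeps 32 − 12 = 20, so Lena's payoff is 20 + 129.20 = 149.20.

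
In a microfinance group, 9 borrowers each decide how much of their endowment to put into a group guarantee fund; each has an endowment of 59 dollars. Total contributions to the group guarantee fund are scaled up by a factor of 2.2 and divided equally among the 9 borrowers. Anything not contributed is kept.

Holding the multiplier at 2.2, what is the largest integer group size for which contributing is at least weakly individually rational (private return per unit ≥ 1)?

2

Private return per unit is 2.2/(group size), which is ≥ 1 whenever the group size is ≤ 2.2.
The largest such integer is 2.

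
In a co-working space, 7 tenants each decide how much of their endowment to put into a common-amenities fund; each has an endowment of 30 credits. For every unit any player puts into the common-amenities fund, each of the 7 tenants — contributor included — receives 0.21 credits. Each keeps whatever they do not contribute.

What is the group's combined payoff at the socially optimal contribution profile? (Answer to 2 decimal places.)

Each contributed unit returns 1.470 to the group as a whole (0.21 to each of 7 players), which exceeds 1, so the social optimum is full contribution: group total = 1.470 × 210 = 308.70.

308.70 credits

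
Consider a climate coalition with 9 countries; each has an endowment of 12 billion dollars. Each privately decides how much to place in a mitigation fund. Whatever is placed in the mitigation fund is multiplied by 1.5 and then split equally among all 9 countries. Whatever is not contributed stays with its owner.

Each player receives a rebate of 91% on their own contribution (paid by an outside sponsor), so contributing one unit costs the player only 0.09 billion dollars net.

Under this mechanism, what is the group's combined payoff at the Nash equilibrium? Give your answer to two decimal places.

260.28 billion dollars

The effective private return per unit is now (1.5/9) / 0.09 = 1.8519 > 1, so every player's dominant strategy flips to full contribution.
So the Nash equilibrium is full contribution by all 9; the group earns 9 × (12 × 0.91 + 1.5 × 12) = 260.28.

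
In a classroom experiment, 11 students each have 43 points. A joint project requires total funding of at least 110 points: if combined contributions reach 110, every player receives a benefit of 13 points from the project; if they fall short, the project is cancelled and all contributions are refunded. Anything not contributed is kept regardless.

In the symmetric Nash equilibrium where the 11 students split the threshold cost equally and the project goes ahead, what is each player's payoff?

Equal share of the threshold: 110/11 = 10.
At this profile no one gains by cutting their contribution: any cut drops the total below 110, the project is cancelled, contributions are refunded, and the deviator ends with 43, which is less than 43 − 10 + 13 = 46. Contributing more than 10 just wastes the excess. So contributing exactly 10 is a best response.
Each player's payoff: 43 − 10 + 13 = 46.

46 points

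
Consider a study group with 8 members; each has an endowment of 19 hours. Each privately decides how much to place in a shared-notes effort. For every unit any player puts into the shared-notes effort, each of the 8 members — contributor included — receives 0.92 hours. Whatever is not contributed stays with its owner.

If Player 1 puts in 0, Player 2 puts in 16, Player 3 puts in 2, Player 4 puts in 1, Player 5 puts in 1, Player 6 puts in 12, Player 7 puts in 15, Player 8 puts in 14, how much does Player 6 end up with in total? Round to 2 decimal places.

63.12 hours

Total contributed: 0 + 16 + 2 + 1 + 1 + 12 + 15 + 14 = 61.
Each receives 0.92 × 61 = 56.12 from the shared-notes effort.
Player 6 keeps 19 − 12 = 7, so Player 6's payoff is 7 + 56.12 = 63.12.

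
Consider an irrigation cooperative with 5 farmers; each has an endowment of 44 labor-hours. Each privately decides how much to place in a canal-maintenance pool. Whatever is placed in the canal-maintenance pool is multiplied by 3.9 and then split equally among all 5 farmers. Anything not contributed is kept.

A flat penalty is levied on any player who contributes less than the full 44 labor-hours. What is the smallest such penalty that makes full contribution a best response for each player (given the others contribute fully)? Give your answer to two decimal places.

9.68 labor-hours

Given the others contribute fully, the best deviation is to contribute 0 (any partial contribution still incurs the fine and gives up units whose private return 0.7800 is below 1).
Deviating from 44 to 0 saves 44 labor-hours but forfeits the deviator's share of the drop in the canal-maintenance pool: 3.9/5 × 44 = 34.32.
So the deviation gain is 44 − 34.32 = 9.68, and the fine must be at least 9.68 labor-hours to wipe it out.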